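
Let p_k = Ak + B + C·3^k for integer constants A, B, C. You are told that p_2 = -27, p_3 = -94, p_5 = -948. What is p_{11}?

At k = 2, 3, 5: 2A + B + 9C = -27; 3A + B + 27C = -94; 5A + B + 243C = -948.
Subtracting the first from the second: A + 18C = -67.
Subtracting the second from the third: 2A + 216C = -854.
Solving: C = -4, A = 5, then B = -1.
So p_k = 5·k + (-1) + (-4)·3^k; at k=11 this is -708534.

-708534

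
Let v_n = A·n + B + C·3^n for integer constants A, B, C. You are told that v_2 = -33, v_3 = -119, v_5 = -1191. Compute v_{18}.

-1937102369

Write the equations: 2A + B + 9C = -33; 3A + B + 27C = -119; 5A + B + 243C = -1191.
Subtracting the first from the second: A + 18C = -86.
Subtracting the second from the third: 2A + 216C = -1072.
Solving: C = -5, A = 4, then B = 4.
Hence v_{18} = 4·18 + 4 + (-5)·387420489 = -1937102369.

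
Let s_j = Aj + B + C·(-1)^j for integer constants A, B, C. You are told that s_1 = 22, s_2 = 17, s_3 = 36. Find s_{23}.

176

Plug in j = 1, 2, 3: A + B - C = 22; 2A + B + C = 17; 3A + B - C = 36.
Subtracting the first from the second: A + 2C = -5.
Subtracting the second from the third: A - 2C = 19.
Solving: C = -6, A = 7, then B = 9.
Therefore s_{23} = 161 + 9 + (-6)·(-1) = 176.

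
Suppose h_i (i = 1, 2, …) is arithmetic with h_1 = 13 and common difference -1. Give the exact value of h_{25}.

-11

h_i = 13 + (i - 1)·(-1).
h_{25} = 13 + 24·(-1) = -11.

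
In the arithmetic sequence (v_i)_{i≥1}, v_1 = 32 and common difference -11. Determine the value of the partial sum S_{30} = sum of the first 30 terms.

v_i = 32 + (i - 1)·(-11).
v_{30} = -287; S = 30·(32 + (-287))/2 = -3825.

-3825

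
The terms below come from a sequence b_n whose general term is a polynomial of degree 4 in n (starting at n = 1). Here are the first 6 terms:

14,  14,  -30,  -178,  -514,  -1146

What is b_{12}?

-20226

1st diffs: 0, -44, -148, -336, -632.
2nd diffs: -44, -104, -188, -296.
3rd diffs: -60, -84, -108.
4th diffs: -24, -24 (constant).
So b_n = -n^4 + 3n^2 + 6n + 6.
Evaluating at n = 12 gives b_{12} = -20226.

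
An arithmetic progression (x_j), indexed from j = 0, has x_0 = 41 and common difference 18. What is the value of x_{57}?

x_j = 41 + (j - 0)·18.
x_{57} = 41 + 57·18 = 1067.

1067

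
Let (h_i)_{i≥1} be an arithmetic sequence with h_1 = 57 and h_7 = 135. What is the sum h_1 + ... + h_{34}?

Common difference d = (135 - 57) / (7 - 1) = 13.
h_i = 57 + (i - 1)·13.
h_{34} = 486; S = 34·(57 + 486)/2 = 9231.

9231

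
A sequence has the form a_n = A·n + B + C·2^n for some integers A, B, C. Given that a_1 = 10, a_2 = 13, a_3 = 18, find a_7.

142

At n = 1, 2, 3: A + B + 2C = 10; 2A + B + 4C = 13; 3A + B + 8C = 18.
Subtracting the first from the second: A + 2C = 3.
Subtracting the second from the third: A + 4C = 5.
Solving: C = 1, A = 1, then B = 7.
Therefore a_7 = 7 + 7 + 1·128 = 142.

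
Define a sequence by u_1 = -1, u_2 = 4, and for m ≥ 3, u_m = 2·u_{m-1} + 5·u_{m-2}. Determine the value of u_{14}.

Compute successive terms:
u_3 = 3;  u_4 = 26;  u_5 = 67;  …;  u_{11} = 124123;  u_{12} = 428466;  u_{13} = 1477547;  u_{14} = 5097424.

5097424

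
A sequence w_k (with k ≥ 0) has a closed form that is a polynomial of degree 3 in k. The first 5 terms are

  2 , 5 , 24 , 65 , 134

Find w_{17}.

1st diffs: 3, 19, 41, 69.
2nd diffs: 16, 22, 28.
3rd diffs: 6, 6 (constant).
Newton forward-difference form: w_k = 2 + 3·C(k,1) + 16·C(k,2) + 6·C(k,3).
At k = 17: k = 17, so w_{17} = 2 + 51 + 2176 + 4080 = 6309.

6309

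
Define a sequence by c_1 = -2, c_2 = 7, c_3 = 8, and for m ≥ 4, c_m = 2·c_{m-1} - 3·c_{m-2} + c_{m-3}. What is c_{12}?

-457

Compute successive terms:
c_4 = -7, c_5 = -31, c_6 = -33, c_7 = 20, c_8 = 108, c_9 = 123, c_{10} = -58, c_{11} = -377, c_{12} = -457.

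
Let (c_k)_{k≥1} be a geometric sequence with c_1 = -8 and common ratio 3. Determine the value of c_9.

-52488

c_k = (-8)·3^(k-1).
c_9 = (-8)·3^8 = -52488.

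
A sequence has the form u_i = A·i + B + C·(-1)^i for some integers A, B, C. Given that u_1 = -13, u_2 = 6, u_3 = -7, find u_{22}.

At i = 1, 2, 3: A + B - C = -13; 2A + B + C = 6; 3A + B - C = -7.
Subtracting the first from the second: A + 2C = 19.
Subtracting the second from the third: A - 2C = -13.
Solving: C = 8, A = 3, then B = -8.
Hence u_{22} = 3·22 + (-8) + 8·1 = 66.

66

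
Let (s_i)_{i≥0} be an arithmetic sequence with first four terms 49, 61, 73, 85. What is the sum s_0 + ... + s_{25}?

Common difference d = 12.
s_i = 49 + (i - 0)·12.
s_{25} = 349; S = 26·(49 + 349)/2 = 5174.

5174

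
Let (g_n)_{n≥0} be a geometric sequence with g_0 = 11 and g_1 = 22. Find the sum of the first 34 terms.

188978561013

Common ratio r = 2.
g_n = 11·2^(n-0).
S = 11·(2^34 - 1)/(2 - 1) = 11·(17179869184 - 1)/(1) = 188978561013.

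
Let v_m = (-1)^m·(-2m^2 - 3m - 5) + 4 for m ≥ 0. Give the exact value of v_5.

74

(-1)^5 = -1; -2m^2 - 3m - 5 at m=5 is -70; so v_5 = 74.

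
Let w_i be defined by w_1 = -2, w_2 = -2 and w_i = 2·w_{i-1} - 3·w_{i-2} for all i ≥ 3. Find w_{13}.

-658

Iterate the recurrence:
w_3 = 2; w_4 = 10; w_5 = 14; …; w_{10} = 190; w_{11} = 482; w_{12} = 394; w_{13} = -658.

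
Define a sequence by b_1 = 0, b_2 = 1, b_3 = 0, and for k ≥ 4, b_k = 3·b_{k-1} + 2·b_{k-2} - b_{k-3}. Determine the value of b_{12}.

Compute successive terms:
b_4 = 2;  b_5 = 5;  b_6 = 19;  b_7 = 65;  b_8 = 228;  b_9 = 795;  b_{10} = 2776;  b_{11} = 9690;  b_{12} = 33827.

33827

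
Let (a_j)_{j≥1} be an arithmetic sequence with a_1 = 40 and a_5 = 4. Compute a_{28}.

Common difference d = (4 - 40) / (5 - 1) = -9.
a_j = 40 + (j - 1)·(-9).
a_{28} = 40 + 27·(-9) = -203.

-203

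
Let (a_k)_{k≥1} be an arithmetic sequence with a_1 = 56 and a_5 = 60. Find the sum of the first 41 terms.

3116

Common difference d = (60 - 56) / (5 - 1) = 1.
a_k = 56 + (k - 1)·1.
a_{41} = 96; S = 41·(56 + 96)/2 = 3116.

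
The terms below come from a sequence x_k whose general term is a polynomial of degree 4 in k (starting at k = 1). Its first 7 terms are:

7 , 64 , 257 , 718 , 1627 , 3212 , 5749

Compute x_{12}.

1st diffs: 57, 193, 461, 909, 1585, 2537.
2nd diffs: 136, 268, 448, 676, 952.
3rd diffs: 132, 180, 228, 276.
4th diffs: 48, 48, 48 (constant).
Newton forward-difference form: x_k = 7 + 57·C(k-1,1) + 136·C(k-1,2) + 132·C(k-1,3) + 48·C(k-1,4).
At k = 12: k-1 = 11, so x_{12} = 7 + 627 + 7480 + 21780 + 15840 = 45734.

45734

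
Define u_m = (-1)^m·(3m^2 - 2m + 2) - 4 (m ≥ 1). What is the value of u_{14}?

558

(-1)^14 = 1; 3m^2 - 2m + 2 at m=14 is 562; so u_{14} = 558.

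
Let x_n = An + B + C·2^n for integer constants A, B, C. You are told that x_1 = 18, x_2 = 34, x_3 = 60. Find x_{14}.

The three given values yield: A + B + 2C = 18; 2A + B + 4C = 34; 3A + B + 8C = 60.
Subtracting the first from the second: A + 2C = 16.
Subtracting the second from the third: A + 4C = 26.
Solving: C = 5, A = 6, then B = 2.
So x_n = 6·n + 2 + 5·2^n; at n=14 this is 82006.

82006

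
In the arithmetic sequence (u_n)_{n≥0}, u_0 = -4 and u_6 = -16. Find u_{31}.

-66

Common difference d = (-16 - (-4)) / (6 - 0) = -2.
u_n = -4 + (n - 0)·(-2).
u_{31} = -4 + 31·(-2) = -66.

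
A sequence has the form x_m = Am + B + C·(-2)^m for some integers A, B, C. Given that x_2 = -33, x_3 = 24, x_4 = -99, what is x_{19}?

2621376

At m = 2, 3, 4: 2A + B + 4C = -33; 3A + B - 8C = 24; 4A + B + 16C = -99.
Subtracting the first from the second: A - 12C = 57.
Subtracting the second from the third: A + 24C = -123.
Solving: C = -5, A = -3, then B = -7.
Therefore x_{19} = -57 + (-7) + (-5)·(-524288) = 2621376.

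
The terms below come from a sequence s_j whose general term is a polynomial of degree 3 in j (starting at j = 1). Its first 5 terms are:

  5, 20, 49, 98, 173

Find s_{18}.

6244

1st diffs: 15, 29, 49, 75.
2nd diffs: 14, 20, 26.
3rd diffs: 6, 6 (constant).
So s_j = j^3 + j^2 + 5j - 2.
Evaluating at j = 18 gives s_{18} = 6244.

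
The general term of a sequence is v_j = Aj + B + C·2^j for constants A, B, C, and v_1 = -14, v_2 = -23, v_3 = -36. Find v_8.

-557

Write the equations: A + B + 2C = -14; 2A + B + 4C = -23; 3A + B + 8C = -36.
Subtracting the first from the second: A + 2C = -9.
Subtracting the second from the third: A + 4C = -13.
Solving: C = -2, A = -5, then B = -5.
So v_j = -5·j + (-5) + (-2)·2^j; at j=8 this is -557.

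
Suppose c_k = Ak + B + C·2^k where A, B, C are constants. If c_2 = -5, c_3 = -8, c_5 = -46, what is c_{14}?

-32705

Write the equations: 2A + B + 4C = -5; 3A + B + 8C = -8; 5A + B + 32C = -46.
Subtracting the first from the second: A + 4C = -3.
Subtracting the second from the third: 2A + 24C = -38.
Solving: C = -2, A = 5, then B = -7.
Hence c_{14} = 5·14 + (-7) + (-2)·16384 = -32705.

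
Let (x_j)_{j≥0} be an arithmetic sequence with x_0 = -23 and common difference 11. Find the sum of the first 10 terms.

265

x_j = -23 + (j - 0)·11.
x_9 = 76; S = 10·(-23 + 76)/2 = 265.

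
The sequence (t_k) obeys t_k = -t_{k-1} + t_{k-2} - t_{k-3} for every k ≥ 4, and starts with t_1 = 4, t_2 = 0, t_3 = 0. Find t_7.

Iterate the recurrence:
t_4 = -4  t_5 = 4  t_6 = -8  t_7 = 16.

16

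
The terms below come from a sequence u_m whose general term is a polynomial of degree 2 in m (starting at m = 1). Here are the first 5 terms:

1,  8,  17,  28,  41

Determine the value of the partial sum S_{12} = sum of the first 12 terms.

914

1st diffs: 7, 9, 11, 13.
2nd diffs: 2, 2, 2 (constant).
Newton forward-difference form: u_m = 1 + 7·C(m-1,1) + 2·C(m-1,2).
Continuing: …, 56, 73, 92, 113, …, u_{12} = 188.
Summing m = 1..12 (12 terms) gives 914.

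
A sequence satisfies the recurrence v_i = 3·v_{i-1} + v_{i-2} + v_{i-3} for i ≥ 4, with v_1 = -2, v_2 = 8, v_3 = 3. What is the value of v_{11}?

82423

Applying the relation repeatedly:
v_4 = 15, v_5 = 56, v_6 = 186, v_7 = 629, v_8 = 2129, v_9 = 7202, v_{10} = 24364, v_{11} = 82423.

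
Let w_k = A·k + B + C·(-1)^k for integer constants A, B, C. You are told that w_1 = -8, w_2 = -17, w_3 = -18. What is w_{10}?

-57

Plug in k = 1, 2, 3: A + B - C = -8; 2A + B + C = -17; 3A + B - C = -18.
Subtracting the first from the second: A + 2C = -9.
Subtracting the second from the third: A - 2C = -1.
Solving: C = -2, A = -5, then B = -5.
So w_k = -5·k + (-5) + (-2)·(-1)^k; at k=10 this is -57.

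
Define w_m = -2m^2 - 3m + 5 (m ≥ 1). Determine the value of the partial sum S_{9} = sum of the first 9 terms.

-660

Over m = 1..9: Σm = 45, Σm² = 285.
Total = (-2)·285 + (-3)·45 + (5)·9 = -660.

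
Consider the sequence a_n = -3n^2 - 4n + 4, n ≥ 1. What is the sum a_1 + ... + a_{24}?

-15804

Over n = 1..24: Σn = 300, Σn² = 4900.
Total = (-3)·4900 + (-4)·300 + (4)·24 = -15804.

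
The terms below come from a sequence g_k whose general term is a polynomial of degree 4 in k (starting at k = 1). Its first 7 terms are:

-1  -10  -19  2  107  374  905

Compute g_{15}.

34817

1st diffs: -9, -9, 21, 105, 267, 531.
2nd diffs: 0, 30, 84, 162, 264.
3rd diffs: 30, 54, 78, 102.
4th diffs: 24, 24, 24 (constant).
Newton forward-difference form: g_k = -1 + (-9)·C(k-1,1) + 30·C(k-1,3) + 24·C(k-1,4).
At k = 15: k-1 = 14, so g_{15} = -1 - 126 + 10920 + 24024 = 34817.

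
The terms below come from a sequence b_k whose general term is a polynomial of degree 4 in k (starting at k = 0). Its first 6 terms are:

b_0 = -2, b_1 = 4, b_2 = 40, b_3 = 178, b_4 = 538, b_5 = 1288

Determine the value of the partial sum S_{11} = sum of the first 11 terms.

1st diffs: 6, 36, 138, 360, 750.
2nd diffs: 30, 102, 222, 390.
3rd diffs: 72, 120, 168.
4th diffs: 48, 48 (constant).
Newton forward-difference form: b_k = -2 + 6·C(k,1) + 30·C(k,2) + 72·C(k,3) + 48·C(k,4).
Continuing: …, 2644, 4870, 8278, 13228, …, b_{10} = 20128.
Summing k = 0..10 (11 terms) gives 51194.

51194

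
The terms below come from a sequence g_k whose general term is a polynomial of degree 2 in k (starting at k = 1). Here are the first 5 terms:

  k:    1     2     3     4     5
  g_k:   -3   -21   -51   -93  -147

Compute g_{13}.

1st diffs: -18, -30, -42, -54.
2nd diffs: -12, -12, -12 (constant).
Newton forward-difference form: g_k = -3 + (-18)·C(k-1,1) + (-12)·C(k-1,2).
At k = 13: k-1 = 12, so g_{13} = -3 - 216 - 792 = -1011.

-1011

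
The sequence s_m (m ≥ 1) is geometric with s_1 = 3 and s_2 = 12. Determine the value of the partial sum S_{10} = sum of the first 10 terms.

Common ratio r = 4.
s_m = 3·4^(m-1).
S = 3·(4^10 - 1)/(4 - 1) = 3·(1048576 - 1)/(3) = 1048575.

1048575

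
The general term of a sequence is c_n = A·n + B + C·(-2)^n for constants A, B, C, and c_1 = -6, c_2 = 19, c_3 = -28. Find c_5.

Plug in n = 1, 2, 3: A + B - 2C = -6; 2A + B + 4C = 19; 3A + B - 8C = -28.
Subtracting the first from the second: A + 6C = 25.
Subtracting the second from the third: A - 12C = -47.
Solving: C = 4, A = 1, then B = 1.
Hence c_5 = 1·5 + 1 + 4·(-32) = -122.

-122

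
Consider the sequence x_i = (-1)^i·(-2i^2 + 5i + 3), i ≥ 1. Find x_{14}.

(-1)^14 = 1; -2i^2 + 5i + 3 at i=14 is -319; so x_{14} = -319.

-319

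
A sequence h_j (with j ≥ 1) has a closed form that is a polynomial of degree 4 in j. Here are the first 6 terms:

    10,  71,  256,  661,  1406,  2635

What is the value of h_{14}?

55091

1st diffs: 61, 185, 405, 745, 1229.
2nd diffs: 124, 220, 340, 484.
3rd diffs: 96, 120, 144.
4th diffs: 24, 24 (constant).
So h_j = j^4 + 6j^3 + j^2 + j + 1.
Evaluating at j = 14 gives h_{14} = 55091.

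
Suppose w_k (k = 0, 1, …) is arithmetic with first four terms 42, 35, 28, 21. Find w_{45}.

-273

Common difference d = -7.
w_k = 42 + (k - 0)·(-7).
w_{45} = 42 + 45·(-7) = -273.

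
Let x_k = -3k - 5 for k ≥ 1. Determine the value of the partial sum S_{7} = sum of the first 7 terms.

Over k = 1..7: Σk = 28.
Total = (-3)·28 + (-5)·7 = -119.

-119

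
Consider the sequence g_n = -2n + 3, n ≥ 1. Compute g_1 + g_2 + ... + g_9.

-63

Over n = 1..9: Σn = 45.
Total = (-2)·45 + (3)·9 = -63.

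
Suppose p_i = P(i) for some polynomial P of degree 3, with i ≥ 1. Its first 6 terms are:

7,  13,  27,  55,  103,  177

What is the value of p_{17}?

4423

1st diffs: 6, 14, 28, 48, 74.
2nd diffs: 8, 14, 20, 26.
3rd diffs: 6, 6, 6 (constant).
So p_i = i^3 - 2i^2 + 5i + 3.
Evaluating at i = 17 gives p_{17} = 4423.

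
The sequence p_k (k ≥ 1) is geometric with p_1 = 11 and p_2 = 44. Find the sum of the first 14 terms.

984263335

Common ratio r = 4.
p_k = 11·4^(k-1).
S = 11·(4^14 - 1)/(4 - 1) = 11·(268435456 - 1)/(3) = 984263335.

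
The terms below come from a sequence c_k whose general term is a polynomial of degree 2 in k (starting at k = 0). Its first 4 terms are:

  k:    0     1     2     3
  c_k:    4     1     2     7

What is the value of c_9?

1st diffs: -3, 1, 5.
2nd diffs: 4, 4 (constant).
Newton forward-difference form: c_k = 4 + (-3)·C(k,1) + 4·C(k,2).
At k = 9: k = 9, so c_9 = 4 - 27 + 144 = 121.

121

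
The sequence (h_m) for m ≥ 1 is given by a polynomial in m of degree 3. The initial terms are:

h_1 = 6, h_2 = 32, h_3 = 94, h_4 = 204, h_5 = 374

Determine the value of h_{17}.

1st diffs: 26, 62, 110, 170.
2nd diffs: 36, 48, 60.
3rd diffs: 12, 12 (constant).
Newton forward-difference form: h_m = 6 + 26·C(m-1,1) + 36·C(m-1,2) + 12·C(m-1,3).
At m = 17: m-1 = 16, so h_{17} = 6 + 416 + 4320 + 6720 = 11462.

11462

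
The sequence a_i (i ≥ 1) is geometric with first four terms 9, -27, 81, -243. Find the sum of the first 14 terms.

-10761678

Common ratio r = -3.
a_i = 9·(-3)^(i-1).
S = 9·((-3)^14 - 1)/(-3 - 1) = 9·(4782969 - 1)/(-4) = -10761678.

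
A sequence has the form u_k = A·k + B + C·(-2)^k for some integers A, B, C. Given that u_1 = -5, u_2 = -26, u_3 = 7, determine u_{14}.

-49202

At k = 1, 2, 3: A + B - 2C = -5; 2A + B + 4C = -26; 3A + B - 8C = 7.
Subtracting the first from the second: A + 6C = -21.
Subtracting the second from the third: A - 12C = 33.
Solving: C = -3, A = -3, then B = -8.
Therefore u_{14} = -42 + (-8) + (-3)·16384 = -49202.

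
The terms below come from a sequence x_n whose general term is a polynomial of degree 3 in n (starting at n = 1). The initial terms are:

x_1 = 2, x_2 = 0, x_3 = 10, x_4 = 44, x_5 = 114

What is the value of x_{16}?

1st diffs: -2, 10, 34, 70.
2nd diffs: 12, 24, 36.
3rd diffs: 12, 12 (constant).
Newton forward-difference form: x_n = 2 + (-2)·C(n-1,1) + 12·C(n-1,2) + 12·C(n-1,3).
At n = 16: n-1 = 15, so x_{16} = 2 - 30 + 1260 + 5460 = 6692.

6692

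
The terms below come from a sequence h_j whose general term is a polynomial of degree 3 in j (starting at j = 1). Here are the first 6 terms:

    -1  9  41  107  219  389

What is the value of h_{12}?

3299

1st diffs: 10, 32, 66, 112, 170.
2nd diffs: 22, 34, 46, 58.
3rd diffs: 12, 12, 12 (constant).
Newton forward-difference form: h_j = -1 + 10·C(j-1,1) + 22·C(j-1,2) + 12·C(j-1,3).
At j = 12: j-1 = 11, so h_{12} = -1 + 110 + 1210 + 1980 = 3299.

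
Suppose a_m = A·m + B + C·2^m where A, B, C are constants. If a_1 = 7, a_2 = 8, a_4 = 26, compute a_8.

The three given values yield: A + B + 2C = 7; 2A + B + 4C = 8; 4A + B + 16C = 26.
Subtracting the first from the second: A + 2C = 1.
Subtracting the second from the third: 2A + 12C = 18.
Solving: C = 2, A = -3, then B = 6.
So a_m = -3·m + 6 + 2·2^m; at m=8 this is 494.

494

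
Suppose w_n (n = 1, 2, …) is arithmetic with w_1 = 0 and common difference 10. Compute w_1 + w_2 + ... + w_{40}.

7800

w_n = 0 + (n - 1)·10.
w_{40} = 390; S = 40·(0 + 390)/2 = 7800.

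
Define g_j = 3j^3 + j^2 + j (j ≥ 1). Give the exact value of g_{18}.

g_{18} = 3·18^3 + 1·18^2 + 1·18 = 17838.

17838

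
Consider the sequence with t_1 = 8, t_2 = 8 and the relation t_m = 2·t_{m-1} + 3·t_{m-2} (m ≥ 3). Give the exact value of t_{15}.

Applying the relation repeatedly:
t_3 = 40, t_4 = 104, t_5 = 328, …, t_{12} = 708584, t_{13} = 2125768, t_{14} = 6377288, t_{15} = 19131880.
(Characteristic roots are 3 and -1.)

19131880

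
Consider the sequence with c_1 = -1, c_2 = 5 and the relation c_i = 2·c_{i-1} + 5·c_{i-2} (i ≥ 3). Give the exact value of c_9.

14495

c_3 = 5;  c_4 = 35;  c_5 = 95;  c_6 = 365;  c_7 = 1205;  c_8 = 4235;  c_9 = 14495.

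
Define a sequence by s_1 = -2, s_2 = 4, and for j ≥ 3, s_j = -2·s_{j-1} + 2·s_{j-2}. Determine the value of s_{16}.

s_3 = -12;  s_4 = 32;  s_5 = -88;  …;  s_{13} = -272768;  s_{14} = 745216;  s_{15} = -2035968;  s_{16} = 5562368.

5562368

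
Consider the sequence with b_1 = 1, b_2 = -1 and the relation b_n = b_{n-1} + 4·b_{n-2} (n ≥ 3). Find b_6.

7

Compute successive terms:
b_3 = 3; b_4 = -1; b_5 = 11; b_6 = 7.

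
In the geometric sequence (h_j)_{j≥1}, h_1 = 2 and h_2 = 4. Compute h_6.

Common ratio r = 2.
h_j = 2·2^(j-1).
h_6 = 2·2^5 = 64.

64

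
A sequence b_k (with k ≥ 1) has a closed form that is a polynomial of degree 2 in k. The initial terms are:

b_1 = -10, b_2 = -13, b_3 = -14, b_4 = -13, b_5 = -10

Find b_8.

11

1st diffs: -3, -1, 1, 3.
2nd diffs: 2, 2, 2 (constant).
Newton forward-difference form: b_k = -10 + (-3)·C(k-1,1) + 2·C(k-1,2).
At k = 8: k-1 = 7, so b_8 = -10 - 21 + 42 = 11.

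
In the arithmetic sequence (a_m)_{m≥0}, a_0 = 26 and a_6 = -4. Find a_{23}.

-89

Common difference d = (-4 - 26) / (6 - 0) = -5.
a_m = 26 + (m - 0)·(-5).
a_{23} = 26 + 23·(-5) = -89.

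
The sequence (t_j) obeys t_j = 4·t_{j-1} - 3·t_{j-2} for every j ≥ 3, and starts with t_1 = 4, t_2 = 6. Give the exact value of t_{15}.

Iterate the recurrence:
t_3 = 12, t_4 = 30, t_5 = 84, …, t_{12} = 177150, t_{13} = 531444, t_{14} = 1594326, t_{15} = 4782972.
(Characteristic roots are 3 and 1.)

4782972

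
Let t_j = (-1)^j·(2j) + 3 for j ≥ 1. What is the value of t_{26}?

55

(-1)^26 = 1; 2j at j=26 is 52; so t_{26} = 55.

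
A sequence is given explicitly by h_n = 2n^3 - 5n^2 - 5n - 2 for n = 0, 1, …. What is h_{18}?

9952

h_{18} = 2·18^3 - 5·18^2 - 5·18 - 2 = 9952.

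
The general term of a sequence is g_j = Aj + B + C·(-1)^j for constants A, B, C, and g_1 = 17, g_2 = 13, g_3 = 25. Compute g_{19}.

Write the equations: A + B - C = 17; 2A + B + C = 13; 3A + B - C = 25.
Subtracting the first from the second: A + 2C = -4.
Subtracting the second from the third: A - 2C = 12.
Solving: C = -4, A = 4, then B = 9.
Hence g_{19} = 4·19 + 9 + (-4)·(-1) = 89.

89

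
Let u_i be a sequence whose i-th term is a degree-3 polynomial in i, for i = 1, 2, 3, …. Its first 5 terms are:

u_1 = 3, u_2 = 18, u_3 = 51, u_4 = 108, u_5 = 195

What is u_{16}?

4848

1st diffs: 15, 33, 57, 87.
2nd diffs: 18, 24, 30.
3rd diffs: 6, 6 (constant).
Newton forward-difference form: u_i = 3 + 15·C(i-1,1) + 18·C(i-1,2) + 6·C(i-1,3).
At i = 16: i-1 = 15, so u_{16} = 3 + 225 + 1890 + 2730 = 4848.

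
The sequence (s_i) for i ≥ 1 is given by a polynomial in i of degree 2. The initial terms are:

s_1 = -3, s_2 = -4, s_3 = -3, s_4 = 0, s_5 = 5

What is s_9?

1st diffs: -1, 1, 3, 5.
2nd diffs: 2, 2, 2 (constant).
Newton forward-difference form: s_i = -3 + (-1)·C(i-1,1) + 2·C(i-1,2).
At i = 9: i-1 = 8, so s_9 = -3 - 8 + 56 = 45.

45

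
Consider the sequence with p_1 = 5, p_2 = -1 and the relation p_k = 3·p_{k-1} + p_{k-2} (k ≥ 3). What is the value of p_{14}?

793079

p_3 = 2, p_4 = 5, p_5 = 17, …, p_{11} = 22013, p_{12} = 72704, p_{13} = 240125, p_{14} = 793079.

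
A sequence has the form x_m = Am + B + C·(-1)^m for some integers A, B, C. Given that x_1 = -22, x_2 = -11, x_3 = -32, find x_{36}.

-181

Write the equations: A + B - C = -22; 2A + B + C = -11; 3A + B - C = -32.
Subtracting the first from the second: A + 2C = 11.
Subtracting the second from the third: A - 2C = -21.
Solving: C = 8, A = -5, then B = -9.
Hence x_{36} = -5·36 + (-9) + 8·1 = -181.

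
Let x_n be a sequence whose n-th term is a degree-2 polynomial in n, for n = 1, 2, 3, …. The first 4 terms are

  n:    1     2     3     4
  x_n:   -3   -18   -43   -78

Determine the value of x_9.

1st diffs: -15, -25, -35.
2nd diffs: -10, -10 (constant).
Newton forward-difference form: x_n = -3 + (-15)·C(n-1,1) + (-10)·C(n-1,2).
At n = 9: n-1 = 8, so x_9 = -3 - 120 - 280 = -403.

-403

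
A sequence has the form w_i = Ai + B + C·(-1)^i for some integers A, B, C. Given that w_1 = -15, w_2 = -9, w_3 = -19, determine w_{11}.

-35

Write the equations: A + B - C = -15; 2A + B + C = -9; 3A + B - C = -19.
Subtracting the first from the second: A + 2C = 6.
Subtracting the second from the third: A - 2C = -10.
Solving: C = 4, A = -2, then B = -9.
Hence w_{11} = -2·11 + (-9) + 4·(-1) = -35.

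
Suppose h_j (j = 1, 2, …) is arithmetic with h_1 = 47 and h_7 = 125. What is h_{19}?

Common difference d = (125 - 47) / (7 - 1) = 13.
h_j = 47 + (j - 1)·13.
h_{19} = 47 + 18·13 = 281.

281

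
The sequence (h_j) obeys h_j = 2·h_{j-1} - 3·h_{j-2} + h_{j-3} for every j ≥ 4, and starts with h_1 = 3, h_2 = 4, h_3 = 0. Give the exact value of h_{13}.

361

Applying the relation repeatedly:
h_4 = -9  h_5 = -14  h_6 = -1  h_7 = 31  h_8 = 51  h_9 = 8  h_{10} = -106  h_{11} = -185  h_{12} = -44  h_{13} = 361.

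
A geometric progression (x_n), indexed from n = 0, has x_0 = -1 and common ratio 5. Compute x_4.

-625

x_n = (-1)·5^(n-0).
x_4 = (-1)·5^4 = -625.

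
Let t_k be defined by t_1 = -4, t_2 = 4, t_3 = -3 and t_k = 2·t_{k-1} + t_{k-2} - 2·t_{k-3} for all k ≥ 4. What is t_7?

Compute successive terms:
t_4 = 6;  t_5 = 1;  t_6 = 14;  t_7 = 17.

17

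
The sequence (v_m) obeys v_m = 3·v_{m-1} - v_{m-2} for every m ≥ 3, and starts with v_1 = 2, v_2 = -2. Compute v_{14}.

Step forward from the initial values:
v_3 = -8  v_4 = -22  v_5 = -58  …  v_{11} = -18698  v_{12} = -48952  v_{13} = -128158  v_{14} = -335522.

-335522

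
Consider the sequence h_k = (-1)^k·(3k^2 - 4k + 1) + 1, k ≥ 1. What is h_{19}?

-1007

(-1)^19 = -1; 3k^2 - 4k + 1 at k=19 is 1008; so h_{19} = -1007.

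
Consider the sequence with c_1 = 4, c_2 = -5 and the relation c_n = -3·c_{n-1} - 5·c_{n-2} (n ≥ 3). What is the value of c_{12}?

28165

Applying the relation repeatedly:
c_3 = -5;  c_4 = 40;  c_5 = -95;  c_6 = 85;  c_7 = 220;  c_8 = -1085;  c_9 = 2155;  c_{10} = -1040;  c_{11} = -7655;  c_{12} = 28165.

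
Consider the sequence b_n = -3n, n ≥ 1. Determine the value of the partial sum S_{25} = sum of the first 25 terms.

Over n = 1..25: Σn = 325.
Total = (-3)·325 = -975.

-975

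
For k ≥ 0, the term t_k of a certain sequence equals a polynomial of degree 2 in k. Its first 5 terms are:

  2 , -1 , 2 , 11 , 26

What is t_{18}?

1st diffs: -3, 3, 9, 15.
2nd diffs: 6, 6, 6 (constant).
Newton forward-difference form: t_k = 2 + (-3)·C(k,1) + 6·C(k,2).
At k = 18: k = 18, so t_{18} = 2 - 54 + 918 = 866.

866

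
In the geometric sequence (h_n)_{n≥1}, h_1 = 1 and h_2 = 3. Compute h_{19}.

387420489

Common ratio r = 3.
h_n = 1·3^(n-1).
h_{19} = 1·3^18 = 387420489.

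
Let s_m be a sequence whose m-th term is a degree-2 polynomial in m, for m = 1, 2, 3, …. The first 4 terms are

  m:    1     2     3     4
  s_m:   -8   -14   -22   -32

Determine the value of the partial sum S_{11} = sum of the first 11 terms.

1st diffs: -6, -8, -10.
2nd diffs: -2, -2 (constant).
Newton forward-difference form: s_m = -8 + (-6)·C(m-1,1) + (-2)·C(m-1,2).
Continuing: …, -44, -58, -74, -92, …, s_{11} = -158.
Summing m = 1..11 (11 terms) gives -748.

-748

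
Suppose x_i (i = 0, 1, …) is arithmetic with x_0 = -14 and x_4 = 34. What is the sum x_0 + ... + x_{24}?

3250

Common difference d = (34 - (-14)) / (4 - 0) = 12.
x_i = -14 + (i - 0)·12.
x_{24} = 274; S = 25·(-14 + 274)/2 = 3250.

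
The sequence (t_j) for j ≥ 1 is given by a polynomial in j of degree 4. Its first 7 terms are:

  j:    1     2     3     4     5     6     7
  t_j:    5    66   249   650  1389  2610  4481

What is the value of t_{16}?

1st diffs: 61, 183, 401, 739, 1221, 1871.
2nd diffs: 122, 218, 338, 482, 650.
3rd diffs: 96, 120, 144, 168.
4th diffs: 24, 24, 24 (constant).
Newton forward-difference form: t_j = 5 + 61·C(j-1,1) + 122·C(j-1,2) + 96·C(j-1,3) + 24·C(j-1,4).
At j = 16: j-1 = 15, so t_{16} = 5 + 915 + 12810 + 43680 + 32760 = 90170.

90170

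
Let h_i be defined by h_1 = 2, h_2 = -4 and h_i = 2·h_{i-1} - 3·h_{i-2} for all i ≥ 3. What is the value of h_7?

106

Applying the relation repeatedly:
h_3 = -14; h_4 = -16; h_5 = 10; h_6 = 68; h_7 = 106.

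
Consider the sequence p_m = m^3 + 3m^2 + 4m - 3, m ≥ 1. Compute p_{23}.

13843

p_{23} = 1·23^3 + 3·23^2 + 4·23 - 3 = 13843.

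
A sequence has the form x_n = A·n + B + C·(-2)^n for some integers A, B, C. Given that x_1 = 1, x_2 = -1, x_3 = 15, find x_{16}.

-65477

The three given values yield: A + B - 2C = 1; 2A + B + 4C = -1; 3A + B - 8C = 15.
Subtracting the first from the second: A + 6C = -2.
Subtracting the second from the third: A - 12C = 16.
Solving: C = -1, A = 4, then B = -5.
So x_n = 4·n + (-5) + (-1)·(-2)^n; at n=16 this is -65477.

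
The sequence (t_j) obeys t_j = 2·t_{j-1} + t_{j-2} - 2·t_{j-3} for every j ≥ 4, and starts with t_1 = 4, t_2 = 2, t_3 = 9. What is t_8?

Iterate the recurrence:
t_4 = 12; t_5 = 29; t_6 = 52; t_7 = 109; t_8 = 212.

212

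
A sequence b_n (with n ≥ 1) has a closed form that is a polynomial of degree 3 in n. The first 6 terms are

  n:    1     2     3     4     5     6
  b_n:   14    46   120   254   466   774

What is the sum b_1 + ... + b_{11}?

1st diffs: 32, 74, 134, 212, 308.
2nd diffs: 42, 60, 78, 96.
3rd diffs: 18, 18, 18 (constant).
Newton forward-difference form: b_n = 14 + 32·C(n-1,1) + 42·C(n-1,2) + 18·C(n-1,3).
Continuing: …, 1196, 1750, 2454, 3326, …, b_{11} = 4384.
Summing n = 1..11 (11 terms) gives 14784.

14784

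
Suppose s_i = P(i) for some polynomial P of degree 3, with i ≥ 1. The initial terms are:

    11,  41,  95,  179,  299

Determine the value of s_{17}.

1st diffs: 30, 54, 84, 120.
2nd diffs: 24, 30, 36.
3rd diffs: 6, 6 (constant).
Newton forward-difference form: s_i = 11 + 30·C(i-1,1) + 24·C(i-1,2) + 6·C(i-1,3).
At i = 17: i-1 = 16, so s_{17} = 11 + 480 + 2880 + 3360 = 6731.

6731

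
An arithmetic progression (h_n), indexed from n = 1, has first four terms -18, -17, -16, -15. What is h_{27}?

Common difference d = 1.
h_n = -18 + (n - 1)·1.
h_{27} = -18 + 26·1 = 8.

8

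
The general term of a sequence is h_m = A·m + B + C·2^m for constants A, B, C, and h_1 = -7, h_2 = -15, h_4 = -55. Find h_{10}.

The three given values yield: A + B + 2C = -7; 2A + B + 4C = -15; 4A + B + 16C = -55.
Subtracting the first from the second: A + 2C = -8.
Subtracting the second from the third: 2A + 12C = -40.
Solving: C = -3, A = -2, then B = 1.
Hence h_{10} = -2·10 + 1 + (-3)·1024 = -3091.

-3091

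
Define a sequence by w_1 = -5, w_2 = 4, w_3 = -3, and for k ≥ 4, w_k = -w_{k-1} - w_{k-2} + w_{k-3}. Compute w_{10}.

-8

Applying the relation repeatedly:
w_4 = -6; w_5 = 13; w_6 = -10; w_7 = -9; w_8 = 32; w_9 = -33; w_{10} = -8.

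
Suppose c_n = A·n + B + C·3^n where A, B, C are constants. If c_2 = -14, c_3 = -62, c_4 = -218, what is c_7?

-6518

The three given values yield: 2A + B + 9C = -14; 3A + B + 27C = -62; 4A + B + 81C = -218.
Subtracting the first from the second: A + 18C = -48.
Subtracting the second from the third: A + 54C = -156.
Solving: C = -3, A = 6, then B = 1.
Therefore c_7 = 42 + 1 + (-3)·2187 = -6518.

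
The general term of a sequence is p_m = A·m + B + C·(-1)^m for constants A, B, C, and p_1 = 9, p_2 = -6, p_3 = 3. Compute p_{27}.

-69

At m = 1, 2, 3: A + B - C = 9; 2A + B + C = -6; 3A + B - C = 3.
Subtracting the first from the second: A + 2C = -15.
Subtracting the second from the third: A - 2C = 9.
Solving: C = -6, A = -3, then B = 6.
So p_m = -3·m + 6 + (-6)·(-1)^m; at m=27 this is -69.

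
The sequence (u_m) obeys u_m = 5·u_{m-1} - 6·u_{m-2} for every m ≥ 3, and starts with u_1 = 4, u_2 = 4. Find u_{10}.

-74636

Applying the relation repeatedly:
u_3 = -4;  u_4 = -44;  u_5 = -196;  u_6 = -716;  u_7 = -2404;  u_8 = -7724;  u_9 = -24196;  u_{10} = -74636.
(Characteristic roots are 3 and 2.)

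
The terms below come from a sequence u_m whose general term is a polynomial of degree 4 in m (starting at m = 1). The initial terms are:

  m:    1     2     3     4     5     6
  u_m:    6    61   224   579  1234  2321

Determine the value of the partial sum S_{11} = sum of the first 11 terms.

1st diffs: 55, 163, 355, 655, 1087.
2nd diffs: 108, 192, 300, 432.
3rd diffs: 84, 108, 132.
4th diffs: 24, 24 (constant).
Newton forward-difference form: u_m = 6 + 55·C(m-1,1) + 108·C(m-1,2) + 84·C(m-1,3) + 24·C(m-1,4).
Continuing: …, 3996, 6439, 9854, 14469, …, u_{11} = 20536.
Summing m = 1..11 (11 terms) gives 59719.

59719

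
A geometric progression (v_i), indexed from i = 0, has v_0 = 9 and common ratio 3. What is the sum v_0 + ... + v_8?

v_i = 9·3^(i-0).
S = 9·(3^9 - 1)/(3 - 1) = 9·(19683 - 1)/(2) = 88569.

88569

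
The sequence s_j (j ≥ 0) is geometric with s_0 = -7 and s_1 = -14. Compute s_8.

Common ratio r = 2.
s_j = (-7)·2^(j-0).
s_8 = (-7)·2^8 = -1792.

-1792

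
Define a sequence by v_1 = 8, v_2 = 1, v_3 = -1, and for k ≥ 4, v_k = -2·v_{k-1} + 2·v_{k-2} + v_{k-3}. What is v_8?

v_4 = 12  v_5 = -25  v_6 = 73  v_7 = -184  v_8 = 489.

489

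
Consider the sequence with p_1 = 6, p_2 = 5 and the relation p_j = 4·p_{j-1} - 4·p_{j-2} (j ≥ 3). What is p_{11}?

-29696

Step forward from the initial values:
p_3 = -4  p_4 = -36  p_5 = -128  p_6 = -368  p_7 = -960  p_8 = -2368  p_9 = -5632  p_{10} = -13056  p_{11} = -29696.
(Characteristic roots are 2 and 2.)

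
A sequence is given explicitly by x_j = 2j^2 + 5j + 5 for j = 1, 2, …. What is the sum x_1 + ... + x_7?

Over j = 1..7: Σj = 28, Σj² = 140.
Total = (2)·140 + (5)·28 + (5)·7 = 455.

455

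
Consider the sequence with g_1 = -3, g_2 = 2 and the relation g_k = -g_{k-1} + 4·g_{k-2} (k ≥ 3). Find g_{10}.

7622

Compute successive terms:
g_3 = -14;  g_4 = 22;  g_5 = -78;  g_6 = 166;  g_7 = -478;  g_8 = 1142;  g_9 = -3054;  g_{10} = 7622.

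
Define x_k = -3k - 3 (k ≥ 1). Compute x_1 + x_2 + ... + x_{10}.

-195

Over k = 1..10: Σk = 55.
Total = (-3)·55 + (-3)·10 = -195.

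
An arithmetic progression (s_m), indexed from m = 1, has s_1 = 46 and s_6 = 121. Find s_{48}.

Common difference d = (121 - 46) / (6 - 1) = 15.
s_m = 46 + (m - 1)·15.
s_{48} = 46 + 47·15 = 751.

751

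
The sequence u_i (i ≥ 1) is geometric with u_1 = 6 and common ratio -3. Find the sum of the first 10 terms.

-88572

u_i = 6·(-3)^(i-1).
S = 6·((-3)^10 - 1)/(-3 - 1) = 6·(59049 - 1)/(-4) = -88572.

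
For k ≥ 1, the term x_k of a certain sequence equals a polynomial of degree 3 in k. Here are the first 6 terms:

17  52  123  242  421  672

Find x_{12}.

4362

1st diffs: 35, 71, 119, 179, 251.
2nd diffs: 36, 48, 60, 72.
3rd diffs: 12, 12, 12 (constant).
Newton forward-difference form: x_k = 17 + 35·C(k-1,1) + 36·C(k-1,2) + 12·C(k-1,3).
At k = 12: k-1 = 11, so x_{12} = 17 + 385 + 1980 + 1980 = 4362.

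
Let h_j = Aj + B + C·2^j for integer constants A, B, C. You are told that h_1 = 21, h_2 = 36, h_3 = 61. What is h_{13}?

41031

Write the equations: A + B + 2C = 21; 2A + B + 4C = 36; 3A + B + 8C = 61.
Subtracting the first from the second: A + 2C = 15.
Subtracting the second from the third: A + 4C = 25.
Solving: C = 5, A = 5, then B = 6.
So h_j = 5·j + 6 + 5·2^j; at j=13 this is 41031.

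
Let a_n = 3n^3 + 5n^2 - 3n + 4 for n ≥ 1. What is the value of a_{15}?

a_{15} = 3·15^3 + 5·15^2 - 3·15 + 4 = 11209.

11209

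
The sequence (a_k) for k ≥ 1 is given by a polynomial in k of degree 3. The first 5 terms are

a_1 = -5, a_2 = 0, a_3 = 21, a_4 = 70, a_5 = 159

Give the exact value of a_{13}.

1st diffs: 5, 21, 49, 89.
2nd diffs: 16, 28, 40.
3rd diffs: 12, 12 (constant).
Newton forward-difference form: a_k = -5 + 5·C(k-1,1) + 16·C(k-1,2) + 12·C(k-1,3).
At k = 13: k-1 = 12, so a_{13} = -5 + 60 + 1056 + 2640 = 3751.

3751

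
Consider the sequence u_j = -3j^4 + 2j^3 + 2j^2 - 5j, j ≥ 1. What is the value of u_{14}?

u_{14} = -3·14^4 + 2·14^3 + 2·14^2 - 5·14 = -109438.

-109438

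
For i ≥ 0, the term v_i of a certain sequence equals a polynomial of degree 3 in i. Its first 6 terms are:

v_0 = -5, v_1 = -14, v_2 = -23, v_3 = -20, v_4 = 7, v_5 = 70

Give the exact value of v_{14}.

1st diffs: -9, -9, 3, 27, 63.
2nd diffs: 0, 12, 24, 36.
3rd diffs: 12, 12, 12 (constant).
Newton forward-difference form: v_i = -5 + (-9)·C(i,1) + 12·C(i,3).
At i = 14: i = 14, so v_{14} = -5 - 126 + 4368 = 4237.

4237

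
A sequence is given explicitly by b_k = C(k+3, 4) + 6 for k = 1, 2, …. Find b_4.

C(7, 4) = 35, so b_4 = 41.

41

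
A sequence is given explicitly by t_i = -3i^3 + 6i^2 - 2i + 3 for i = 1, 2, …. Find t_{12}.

-4341

t_{12} = -3·12^3 + 6·12^2 - 2·12 + 3 = -4341.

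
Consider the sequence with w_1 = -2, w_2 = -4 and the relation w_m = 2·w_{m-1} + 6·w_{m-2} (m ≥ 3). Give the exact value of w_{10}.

Iterate the recurrence:
w_3 = -20  w_4 = -64  w_5 = -248  w_6 = -880  w_7 = -3248  w_8 = -11776  w_9 = -43040  w_{10} = -156736.

-156736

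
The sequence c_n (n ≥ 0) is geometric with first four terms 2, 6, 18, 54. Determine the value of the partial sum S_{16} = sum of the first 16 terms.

Common ratio r = 3.
c_n = 2·3^(n-0).
S = 2·(3^16 - 1)/(3 - 1) = 2·(43046721 - 1)/(2) = 43046720.

43046720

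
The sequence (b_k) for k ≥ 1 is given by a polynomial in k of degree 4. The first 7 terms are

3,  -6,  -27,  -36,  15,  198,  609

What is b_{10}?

4530

1st diffs: -9, -21, -9, 51, 183, 411.
2nd diffs: -12, 12, 60, 132, 228.
3rd diffs: 24, 48, 72, 96.
4th diffs: 24, 24, 24 (constant).
So b_k = k^4 - 6k^3 + 5k^2 + 3k.
Evaluating at k = 10 gives b_{10} = 4530.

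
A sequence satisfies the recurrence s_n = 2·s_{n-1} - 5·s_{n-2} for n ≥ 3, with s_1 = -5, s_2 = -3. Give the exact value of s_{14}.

Applying the relation repeatedly:
s_3 = 19, s_4 = 53, s_5 = 11, …, s_{11} = -4301, s_{12} = -34987, s_{13} = -48469, s_{14} = 77997.

77997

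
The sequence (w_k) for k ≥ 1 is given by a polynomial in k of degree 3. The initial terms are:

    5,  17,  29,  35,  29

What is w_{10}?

-391

1st diffs: 12, 12, 6, -6.
2nd diffs: 0, -6, -12.
3rd diffs: -6, -6 (constant).
So w_k = -k^3 + 6k^2 + k - 1.
Evaluating at k = 10 gives w_{10} = -391.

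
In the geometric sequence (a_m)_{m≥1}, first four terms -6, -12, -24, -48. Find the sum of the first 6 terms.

Common ratio r = 2.
a_m = (-6)·2^(m-1).
S = (-6)·(2^6 - 1)/(2 - 1) = (-6)·(64 - 1)/(1) = -378.

-378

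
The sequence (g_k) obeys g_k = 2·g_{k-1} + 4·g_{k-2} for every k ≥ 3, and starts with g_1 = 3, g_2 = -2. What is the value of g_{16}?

g_3 = 8  g_4 = 8  g_5 = 48  …  g_{13} = 503808  g_{14} = 1630208  g_{15} = 5275648  g_{16} = 17072128.

17072128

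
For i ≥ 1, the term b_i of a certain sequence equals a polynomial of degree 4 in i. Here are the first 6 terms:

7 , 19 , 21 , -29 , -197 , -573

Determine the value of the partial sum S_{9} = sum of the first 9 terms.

1st diffs: 12, 2, -50, -168, -376.
2nd diffs: -10, -52, -118, -208.
3rd diffs: -42, -66, -90.
4th diffs: -24, -24 (constant).
Newton forward-difference form: b_i = 7 + 12·C(i-1,1) + (-10)·C(i-1,2) + (-42)·C(i-1,3) + (-24)·C(i-1,4).
Continuing: -1271, -2429, -4209.
Summing i = 1..9 (9 terms) gives -8661.

-8661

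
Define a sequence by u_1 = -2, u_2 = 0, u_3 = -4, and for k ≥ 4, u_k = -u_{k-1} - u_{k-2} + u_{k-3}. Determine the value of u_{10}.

Applying the relation repeatedly:
u_4 = 2; u_5 = 2; u_6 = -8; u_7 = 8; u_8 = 2; u_9 = -18; u_{10} = 24.

24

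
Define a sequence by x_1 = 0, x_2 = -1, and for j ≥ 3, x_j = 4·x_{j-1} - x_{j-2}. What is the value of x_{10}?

x_3 = -4; x_4 = -15; x_5 = -56; x_6 = -209; x_7 = -780; x_8 = -2911; x_9 = -10864; x_{10} = -40545.

-40545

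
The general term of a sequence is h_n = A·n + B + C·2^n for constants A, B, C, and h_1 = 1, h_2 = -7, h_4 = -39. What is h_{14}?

-32815

Plug in n = 1, 2, 4: A + B + 2C = 1; 2A + B + 4C = -7; 4A + B + 16C = -39.
Subtracting the first from the second: A + 2C = -8.
Subtracting the second from the third: 2A + 12C = -32.
Solving: C = -2, A = -4, then B = 9.
Therefore h_{14} = -56 + 9 + (-2)·16384 = -32815.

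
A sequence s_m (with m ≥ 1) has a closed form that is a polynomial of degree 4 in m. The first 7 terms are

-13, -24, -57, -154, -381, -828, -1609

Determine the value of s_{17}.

1st diffs: -11, -33, -97, -227, -447, -781.
2nd diffs: -22, -64, -130, -220, -334.
3rd diffs: -42, -66, -90, -114.
4th diffs: -24, -24, -24 (constant).
Newton forward-difference form: s_m = -13 + (-11)·C(m-1,1) + (-22)·C(m-1,2) + (-42)·C(m-1,3) + (-24)·C(m-1,4).
At m = 17: m-1 = 16, so s_{17} = -13 - 176 - 2640 - 23520 - 43680 = -70029.

-70029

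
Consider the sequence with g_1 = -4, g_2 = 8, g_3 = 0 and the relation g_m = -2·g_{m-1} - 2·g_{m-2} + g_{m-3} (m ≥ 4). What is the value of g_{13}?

Compute successive terms:
g_4 = -20  g_5 = 48  g_6 = -56  g_7 = -4  g_8 = 168  g_9 = -384  g_{10} = 428  g_{11} = 80  g_{12} = -1400  g_{13} = 3068.

3068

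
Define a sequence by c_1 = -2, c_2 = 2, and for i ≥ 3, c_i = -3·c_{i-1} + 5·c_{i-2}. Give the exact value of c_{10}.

Step forward from the initial values:
c_3 = -16; c_4 = 58; c_5 = -254; c_6 = 1052; c_7 = -4426; c_8 = 18538; c_9 = -77744; c_{10} = 325922.

325922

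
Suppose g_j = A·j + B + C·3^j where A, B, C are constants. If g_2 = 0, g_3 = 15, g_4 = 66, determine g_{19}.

1162261407

Write the equations: 2A + B + 9C = 0; 3A + B + 27C = 15; 4A + B + 81C = 66.
Subtracting the first from the second: A + 18C = 15.
Subtracting the second from the third: A + 54C = 51.
Solving: C = 1, A = -3, then B = -3.
So g_j = -3·j + (-3) + 1·3^j; at j=19 this is 1162261407.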